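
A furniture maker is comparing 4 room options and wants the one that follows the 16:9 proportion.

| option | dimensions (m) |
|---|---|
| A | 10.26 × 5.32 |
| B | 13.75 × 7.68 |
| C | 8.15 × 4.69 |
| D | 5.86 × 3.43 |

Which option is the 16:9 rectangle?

B

Ratios (long/short): A ≈ 1.929; B ≈ 1.790; C ≈ 1.738; D ≈ 1.708.
16:9 ≈ 1.778; option B is nearest (Δ 0.012).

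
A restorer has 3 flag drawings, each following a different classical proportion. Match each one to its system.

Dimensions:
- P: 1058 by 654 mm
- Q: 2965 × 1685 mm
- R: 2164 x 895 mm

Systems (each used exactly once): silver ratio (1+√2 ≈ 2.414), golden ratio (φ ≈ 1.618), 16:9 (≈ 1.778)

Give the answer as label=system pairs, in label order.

Ratios: P ≈ 1.618; Q ≈ 1.760; R ≈ 2.418.
Targets: silver ratio ≈ 2.414; golden ratio ≈ 1.618; 16:9 ≈ 1.778.

P=golden ratio, Q=16:9, R=silver ratio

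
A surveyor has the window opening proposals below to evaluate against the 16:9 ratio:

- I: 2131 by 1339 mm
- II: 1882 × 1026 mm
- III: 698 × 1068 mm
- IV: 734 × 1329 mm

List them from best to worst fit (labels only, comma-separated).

IV, II, I, III

I: 2131/1339 ≈ 1.591 → |1.591 − 1.778| = 0.187
II: 1882/1026 ≈ 1.834 → |1.834 − 1.778| = 0.056
III: 1068/698 ≈ 1.530 → |1.530 − 1.778| = 0.248
IV: 1329/734 ≈ 1.811 → |1.811 − 1.778| = 0.033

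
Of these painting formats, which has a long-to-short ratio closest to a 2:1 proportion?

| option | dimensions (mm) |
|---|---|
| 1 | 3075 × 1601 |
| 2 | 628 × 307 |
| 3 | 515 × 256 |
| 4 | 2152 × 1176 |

Target 2:1 ≈ 2.000.
1: 1.921 (Δ0.079)  2: 2.046 (Δ0.046)  3: 2.012 (Δ0.012)  4: 1.830 (Δ0.170)

3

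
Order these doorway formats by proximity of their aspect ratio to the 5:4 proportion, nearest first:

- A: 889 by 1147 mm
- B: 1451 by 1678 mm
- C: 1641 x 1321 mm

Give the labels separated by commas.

A: 1147/889 ≈ 1.290 → |1.290 − 1.250| = 0.040
B: 1678/1451 ≈ 1.156 → |1.156 − 1.250| = 0.094
C: 1641/1321 ≈ 1.242 → |1.242 − 1.250| = 0.008

C, A, B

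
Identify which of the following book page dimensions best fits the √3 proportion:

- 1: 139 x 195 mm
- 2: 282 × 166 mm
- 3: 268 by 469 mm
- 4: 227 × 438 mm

Ratios (long/short): 1 ≈ 1.403; 2 ≈ 1.699; 3 ≈ 1.750; 4 ≈ 1.930.
root-3 ≈ 1.732; option 3 is nearest (Δ 0.018).

3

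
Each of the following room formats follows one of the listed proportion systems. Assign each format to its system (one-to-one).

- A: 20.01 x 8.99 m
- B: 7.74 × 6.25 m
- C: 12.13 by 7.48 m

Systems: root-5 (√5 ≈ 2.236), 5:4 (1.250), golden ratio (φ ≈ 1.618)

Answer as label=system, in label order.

A=root-5, B=5:4, C=golden ratio

Ratios: A ≈ 2.226; B ≈ 1.238; C ≈ 1.622.
Targets: root-5 ≈ 2.236; 5:4 ≈ 1.250; golden ratio ≈ 1.618.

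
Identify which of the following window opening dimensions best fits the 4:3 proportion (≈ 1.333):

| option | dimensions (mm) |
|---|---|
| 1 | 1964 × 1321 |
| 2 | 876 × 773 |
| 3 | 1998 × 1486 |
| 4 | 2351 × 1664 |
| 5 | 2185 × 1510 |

Target 4:3 ≈ 1.333.
1: 1.487 (Δ0.154)  2: 1.133 (Δ0.200)  3: 1.345 (Δ0.012)  4: 1.413 (Δ0.080)  5: 1.447 (Δ0.114)

3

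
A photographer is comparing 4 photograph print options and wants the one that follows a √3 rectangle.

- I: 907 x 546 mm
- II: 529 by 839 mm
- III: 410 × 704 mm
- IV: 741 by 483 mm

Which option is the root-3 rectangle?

III

Target root-3 ≈ 1.732.
I: 1.661 (Δ0.071)  II: 1.586 (Δ0.146)  III: 1.717 (Δ0.015)  IV: 1.534 (Δ0.198)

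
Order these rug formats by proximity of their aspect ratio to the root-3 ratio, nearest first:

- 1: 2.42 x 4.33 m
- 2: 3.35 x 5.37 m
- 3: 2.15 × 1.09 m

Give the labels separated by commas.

1, 2, 3

Ratios: 1 = 4.33 / 2.42 ≈ 1.789; 2 = 5.37 / 3.35 ≈ 1.603; 3 = 2.15 / 1.09 ≈ 1.972.
|Δ from 1.732|: 1 0.057; 2 0.129; 3 0.240.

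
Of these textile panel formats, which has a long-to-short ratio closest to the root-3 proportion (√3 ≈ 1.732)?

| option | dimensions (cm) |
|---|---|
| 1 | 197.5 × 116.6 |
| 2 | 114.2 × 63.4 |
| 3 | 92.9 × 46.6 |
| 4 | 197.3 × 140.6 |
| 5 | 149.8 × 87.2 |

Ratios (long/short): 1 ≈ 1.694; 2 ≈ 1.801; 3 ≈ 1.994; 4 ≈ 1.403; 5 ≈ 1.718.
root-3 ≈ 1.732; option 5 is nearest (Δ 0.014).

5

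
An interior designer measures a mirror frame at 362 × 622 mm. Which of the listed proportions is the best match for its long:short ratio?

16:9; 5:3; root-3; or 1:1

root-3

622/362 ≈ 1.718. Nearest candidates are root-3 (1.732, off by 0.014) and 5:3 (1.667, off by 0.051).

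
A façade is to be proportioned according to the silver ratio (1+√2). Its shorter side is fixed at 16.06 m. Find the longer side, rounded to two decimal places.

38.77 m

silver ratio ≈ 2.41421.
Longer side = 16.06 × 2.41421 ≈ 38.7722 → 38.77 m.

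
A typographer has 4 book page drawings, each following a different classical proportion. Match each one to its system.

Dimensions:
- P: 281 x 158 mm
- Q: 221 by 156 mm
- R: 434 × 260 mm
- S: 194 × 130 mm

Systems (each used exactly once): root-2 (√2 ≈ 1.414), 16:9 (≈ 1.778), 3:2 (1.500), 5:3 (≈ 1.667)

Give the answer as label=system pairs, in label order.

Ratios: P ≈ 1.778; Q ≈ 1.417; R ≈ 1.669; S ≈ 1.492.
Targets: root-2 ≈ 1.414; 16:9 ≈ 1.778; 3:2 ≈ 1.500; 5:3 ≈ 1.667.

P=16:9, Q=root-2, R=5:3, S=3:2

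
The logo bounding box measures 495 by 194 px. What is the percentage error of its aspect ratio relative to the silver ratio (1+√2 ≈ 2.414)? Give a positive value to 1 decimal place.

5.7%

Ratio = 495 / 194 ≈ 2.5515.
Ideal silver ratio ≈ 2.4142. |2.5515 − 2.4142| / 2.4142 ≈ 5.69% → 5.7%.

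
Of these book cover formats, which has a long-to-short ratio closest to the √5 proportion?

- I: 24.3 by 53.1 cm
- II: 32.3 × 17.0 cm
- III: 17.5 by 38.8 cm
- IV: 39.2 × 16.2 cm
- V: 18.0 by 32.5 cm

III

Target root-5 ≈ 2.236.
I: 2.185 (Δ0.051)  II: 1.900 (Δ0.336)  III: 2.217 (Δ0.019)  IV: 2.420 (Δ0.184)  V: 1.806 (Δ0.430)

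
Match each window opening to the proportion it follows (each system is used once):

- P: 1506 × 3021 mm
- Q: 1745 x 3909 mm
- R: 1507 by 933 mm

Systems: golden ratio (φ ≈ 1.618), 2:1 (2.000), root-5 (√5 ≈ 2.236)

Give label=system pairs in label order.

Ratios: P ≈ 2.006; Q ≈ 2.240; R ≈ 1.615.
Targets: golden ratio ≈ 1.618; 2:1 ≈ 2.000; root-5 ≈ 2.236.

P=2:1, Q=root-5, R=golden ratio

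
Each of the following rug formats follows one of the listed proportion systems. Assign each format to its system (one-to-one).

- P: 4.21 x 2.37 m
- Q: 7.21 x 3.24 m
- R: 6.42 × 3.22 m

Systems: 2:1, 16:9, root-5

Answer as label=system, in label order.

P=16:9, Q=root-5, R=2:1

P = 4.21/2.37 ≈ 1.776 → 16:9 (1.778)
Q = 7.21/3.24 ≈ 2.225 → root-5 (2.236)
R = 6.42/3.22 ≈ 1.994 → 2:1 (2.000)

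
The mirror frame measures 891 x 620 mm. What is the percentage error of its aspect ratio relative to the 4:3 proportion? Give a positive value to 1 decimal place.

7.8%

Ratio = 891 / 620 ≈ 1.4371.
Ideal 4:3 ≈ 1.3333. |1.4371 − 1.3333| / 1.3333 ≈ 7.79% → 7.8%.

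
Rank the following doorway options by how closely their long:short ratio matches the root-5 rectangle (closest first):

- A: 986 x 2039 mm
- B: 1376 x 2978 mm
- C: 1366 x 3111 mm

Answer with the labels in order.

Ratios: A = 2039 / 986 ≈ 2.068; B = 2978 / 1376 ≈ 2.164; C = 3111 / 1366 ≈ 2.277.
|Δ from 2.236|: A 0.168; B 0.072; C 0.041.

C, B, A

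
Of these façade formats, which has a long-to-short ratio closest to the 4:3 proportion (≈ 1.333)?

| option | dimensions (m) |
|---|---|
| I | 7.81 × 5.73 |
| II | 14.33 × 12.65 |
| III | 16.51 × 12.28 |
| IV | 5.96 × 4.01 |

III

Ratios (long/short): I ≈ 1.363; II ≈ 1.133; III ≈ 1.344; IV ≈ 1.486.
4:3 ≈ 1.333; option III is nearest (Δ 0.011).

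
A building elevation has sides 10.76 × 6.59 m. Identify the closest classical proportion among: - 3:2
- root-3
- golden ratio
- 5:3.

Ratio = 10.76 / 6.59 ≈ 1.633.
Distances: 3:2 1.500 (Δ 0.133); root-3 1.732 (Δ 0.099); golden ratio 1.618 (Δ 0.015); 5:3 1.667 (Δ 0.034).

golden ratio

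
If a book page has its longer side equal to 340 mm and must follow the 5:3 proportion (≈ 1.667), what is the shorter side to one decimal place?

204.0 mm

5:3 ≈ 1.66667.
Shorter side = 340 ÷ 1.66667 ≈ 204.000 → 204.0 mm.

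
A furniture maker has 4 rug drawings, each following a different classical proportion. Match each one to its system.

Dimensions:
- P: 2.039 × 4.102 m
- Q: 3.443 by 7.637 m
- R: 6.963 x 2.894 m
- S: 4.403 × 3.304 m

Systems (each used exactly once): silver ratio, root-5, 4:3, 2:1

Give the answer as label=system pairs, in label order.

Ratios: P ≈ 2.012; Q ≈ 2.218; R ≈ 2.406; S ≈ 1.333.
Targets: silver ratio ≈ 2.414; root-5 ≈ 2.236; 4:3 ≈ 1.333; 2:1 ≈ 2.000.

P=2:1, Q=root-5, R=silver ratio, S=4:3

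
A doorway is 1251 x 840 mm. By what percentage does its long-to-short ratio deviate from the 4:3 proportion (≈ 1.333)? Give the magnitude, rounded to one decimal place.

11.7%

Ratio = 1251 / 840 ≈ 1.4893.
Ideal 4:3 ≈ 1.3333. |1.4893 − 1.3333| / 1.3333 ≈ 11.70% → 11.7%.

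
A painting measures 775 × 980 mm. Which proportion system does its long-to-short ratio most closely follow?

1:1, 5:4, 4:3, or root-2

Ratio = 980 / 775 ≈ 1.265.
Distances: 1:1 1.000 (Δ 0.265); 5:4 1.250 (Δ 0.015); 4:3 1.333 (Δ 0.068); root-2 1.414 (Δ 0.149).

5:4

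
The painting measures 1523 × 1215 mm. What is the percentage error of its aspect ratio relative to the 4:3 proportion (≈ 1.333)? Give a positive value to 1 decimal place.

6.0%

Ratio = 1523 / 1215 ≈ 1.2535.
Ideal 4:3 ≈ 1.3333. |1.2535 − 1.3333| / 1.3333 ≈ 5.99% → 6.0%.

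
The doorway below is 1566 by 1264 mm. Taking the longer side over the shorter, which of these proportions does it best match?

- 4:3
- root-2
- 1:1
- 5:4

1566/1264 ≈ 1.239. Nearest candidates are 5:4 (1.250, off by 0.011) and 4:3 (1.333, off by 0.094).

5:4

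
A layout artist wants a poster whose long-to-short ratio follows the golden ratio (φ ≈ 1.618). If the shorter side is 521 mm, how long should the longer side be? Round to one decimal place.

843.0 mm

golden ratio ≈ 1.61803.
Longer side = 521 × 1.61803 ≈ 842.994 → 843.0 mm.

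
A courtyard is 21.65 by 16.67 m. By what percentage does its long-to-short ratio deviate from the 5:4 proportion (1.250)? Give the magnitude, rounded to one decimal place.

Ratio = 21.65 / 16.67 ≈ 1.2987.
Ideal 5:4 = 1.2500. |1.2987 − 1.2500| / 1.2500 ≈ 3.90% → 3.9%.

3.9%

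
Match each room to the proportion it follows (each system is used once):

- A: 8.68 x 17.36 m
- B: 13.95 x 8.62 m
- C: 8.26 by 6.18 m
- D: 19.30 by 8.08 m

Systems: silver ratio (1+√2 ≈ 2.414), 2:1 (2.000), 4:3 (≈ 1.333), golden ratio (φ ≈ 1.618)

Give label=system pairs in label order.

A=2:1, B=golden ratio, C=4:3, D=silver ratio

Ratios: A ≈ 2.000; B ≈ 1.618; C ≈ 1.337; D ≈ 2.389.
Targets: silver ratio ≈ 2.414; 2:1 ≈ 2.000; 4:3 ≈ 1.333; golden ratio ≈ 1.618.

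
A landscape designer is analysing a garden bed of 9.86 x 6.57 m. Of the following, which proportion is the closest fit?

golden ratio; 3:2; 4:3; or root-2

3:2

9.86/6.57 ≈ 1.501. Nearest candidates are 3:2 (1.500, off by 0.001) and root-2 (1.414, off by 0.087).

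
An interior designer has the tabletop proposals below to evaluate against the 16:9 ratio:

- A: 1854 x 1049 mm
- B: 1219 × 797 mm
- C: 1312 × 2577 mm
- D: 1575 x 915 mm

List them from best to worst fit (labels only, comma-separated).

Ratios: A = 1854 / 1049 ≈ 1.767; B = 1219 / 797 ≈ 1.529; C = 2577 / 1312 ≈ 1.964; D = 1575 / 915 ≈ 1.721.
|Δ from 1.778|: A 0.011; B 0.249; C 0.186; D 0.057.

A, D, C, B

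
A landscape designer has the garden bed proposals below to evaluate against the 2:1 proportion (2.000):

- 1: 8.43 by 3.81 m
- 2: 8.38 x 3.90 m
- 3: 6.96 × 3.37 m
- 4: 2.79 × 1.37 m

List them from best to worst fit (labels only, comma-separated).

4, 3, 2, 1

Ratios: 1 = 8.43 / 3.81 ≈ 2.213; 2 = 8.38 / 3.90 ≈ 2.149; 3 = 6.96 / 3.37 ≈ 2.065; 4 = 2.79 / 1.37 ≈ 2.036.
|Δ from 2.000|: 1 0.213; 2 0.149; 3 0.065; 4 0.036.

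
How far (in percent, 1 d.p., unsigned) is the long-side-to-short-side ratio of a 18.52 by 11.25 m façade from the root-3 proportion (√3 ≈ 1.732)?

5.0%

Ratio = 18.52 / 11.25 ≈ 1.6462.
Ideal root-3 ≈ 1.7321. |1.6462 − 1.7321| / 1.7321 ≈ 4.96% → 5.0%.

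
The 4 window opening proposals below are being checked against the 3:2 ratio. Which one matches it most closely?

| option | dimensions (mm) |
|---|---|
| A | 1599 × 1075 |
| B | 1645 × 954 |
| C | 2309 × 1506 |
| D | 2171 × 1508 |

Ratios (long/short): A ≈ 1.487; B ≈ 1.724; C ≈ 1.533; D ≈ 1.440.
3:2 ≈ 1.500; option A is nearest (Δ 0.013).

A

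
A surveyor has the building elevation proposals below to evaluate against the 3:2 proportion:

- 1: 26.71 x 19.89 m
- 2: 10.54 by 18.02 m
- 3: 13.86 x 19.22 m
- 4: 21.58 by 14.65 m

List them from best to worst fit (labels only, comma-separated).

Ratios: 1 = 26.71 / 19.89 ≈ 1.343; 2 = 18.02 / 10.54 ≈ 1.710; 3 = 19.22 / 13.86 ≈ 1.387; 4 = 21.58 / 14.65 ≈ 1.473.
|Δ from 1.500|: 1 0.157; 2 0.210; 3 0.113; 4 0.027.

4, 3, 1, 2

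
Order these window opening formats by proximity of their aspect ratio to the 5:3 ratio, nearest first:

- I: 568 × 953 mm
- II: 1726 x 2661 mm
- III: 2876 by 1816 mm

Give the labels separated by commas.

I, III, II

I: 953/568 ≈ 1.678 → |1.678 − 1.667| = 0.011
II: 2661/1726 ≈ 1.542 → |1.542 − 1.667| = 0.125
III: 2876/1816 ≈ 1.584 → |1.584 − 1.667| = 0.083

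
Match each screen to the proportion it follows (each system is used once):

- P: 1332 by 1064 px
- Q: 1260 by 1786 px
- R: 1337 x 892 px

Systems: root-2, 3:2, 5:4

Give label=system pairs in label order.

Ratios: P ≈ 1.252; Q ≈ 1.417; R ≈ 1.499.
Targets: root-2 ≈ 1.414; 3:2 ≈ 1.500; 5:4 ≈ 1.250.

P=5:4, Q=root-2, R=3:2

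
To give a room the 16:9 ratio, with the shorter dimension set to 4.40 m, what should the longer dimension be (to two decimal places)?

16:9 ≈ 1.77778.
Longer side = 4.40 × 1.77778 ≈ 7.8222 → 7.82 m.

7.82 m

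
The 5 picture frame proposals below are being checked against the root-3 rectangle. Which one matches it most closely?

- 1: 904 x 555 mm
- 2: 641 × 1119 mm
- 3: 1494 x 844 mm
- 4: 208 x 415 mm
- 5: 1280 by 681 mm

Target root-3 ≈ 1.732.
1: 1.629 (Δ0.103)  2: 1.746 (Δ0.014)  3: 1.770 (Δ0.038)  4: 1.995 (Δ0.263)  5: 1.880 (Δ0.148)

2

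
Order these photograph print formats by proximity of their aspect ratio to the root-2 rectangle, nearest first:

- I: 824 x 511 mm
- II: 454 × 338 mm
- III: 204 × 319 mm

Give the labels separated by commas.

Ratios: I = 824 / 511 ≈ 1.613; II = 454 / 338 ≈ 1.343; III = 319 / 204 ≈ 1.564.
|Δ from 1.414|: I 0.199; II 0.071; III 0.150.

II, III, I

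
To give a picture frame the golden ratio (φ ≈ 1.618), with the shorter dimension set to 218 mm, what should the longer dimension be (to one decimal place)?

352.7 mm

golden ratio ≈ 1.61803.
Longer side = 218 × 1.61803 ≈ 352.731 → 352.7 mm.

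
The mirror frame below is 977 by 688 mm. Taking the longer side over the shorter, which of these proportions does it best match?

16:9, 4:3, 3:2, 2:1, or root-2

Ratio = 977 / 688 ≈ 1.420.
Distances: 16:9 1.778 (Δ 0.358); 4:3 1.333 (Δ 0.087); 3:2 1.500 (Δ 0.080); 2:1 2.000 (Δ 0.580); root-2 1.414 (Δ 0.006).

root-2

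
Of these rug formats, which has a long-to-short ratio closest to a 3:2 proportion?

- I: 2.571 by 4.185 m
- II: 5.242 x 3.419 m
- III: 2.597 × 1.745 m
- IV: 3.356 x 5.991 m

III

Ratios (long/short): I ≈ 1.628; II ≈ 1.533; III ≈ 1.488; IV ≈ 1.785.
3:2 ≈ 1.500; option III is nearest (Δ 0.012).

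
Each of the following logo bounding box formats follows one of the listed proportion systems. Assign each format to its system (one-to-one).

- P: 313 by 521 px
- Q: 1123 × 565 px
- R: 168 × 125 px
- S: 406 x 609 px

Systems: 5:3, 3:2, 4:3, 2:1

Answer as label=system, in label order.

P = 521/313 ≈ 1.665 → 5:3 (1.667)
Q = 1123/565 ≈ 1.988 → 2:1 (2.000)
R = 168/125 ≈ 1.344 → 4:3 (1.333)
S = 609/406 ≈ 1.500 → 3:2 (1.500)

P=5:3, Q=2:1, R=4:3, S=3:2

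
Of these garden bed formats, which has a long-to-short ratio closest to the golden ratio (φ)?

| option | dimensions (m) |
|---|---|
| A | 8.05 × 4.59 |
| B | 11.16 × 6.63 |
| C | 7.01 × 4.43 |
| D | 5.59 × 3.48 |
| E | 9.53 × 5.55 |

Target golden ratio ≈ 1.618.
A: 1.754 (Δ0.136)  B: 1.683 (Δ0.065)  C: 1.582 (Δ0.036)  D: 1.606 (Δ0.012)  E: 1.717 (Δ0.099)

D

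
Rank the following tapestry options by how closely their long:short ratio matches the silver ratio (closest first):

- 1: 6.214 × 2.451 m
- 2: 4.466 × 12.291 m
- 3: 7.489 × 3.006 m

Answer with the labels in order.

1: 6.214/2.451 ≈ 2.535 → |2.535 − 2.414| = 0.121
2: 12.291/4.466 ≈ 2.752 → |2.752 − 2.414| = 0.338
3: 7.489/3.006 ≈ 2.491 → |2.491 − 2.414| = 0.077

3, 1, 2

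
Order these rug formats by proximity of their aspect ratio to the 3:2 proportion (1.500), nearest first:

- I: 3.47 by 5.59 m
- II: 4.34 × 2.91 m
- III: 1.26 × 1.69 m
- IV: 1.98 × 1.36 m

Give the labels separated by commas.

Ratios: I = 5.59 / 3.47 ≈ 1.611; II = 4.34 / 2.91 ≈ 1.491; III = 1.69 / 1.26 ≈ 1.341; IV = 1.98 / 1.36 ≈ 1.456.
|Δ from 1.500|: I 0.111; II 0.009; III 0.159; IV 0.044.

II, IV, I, III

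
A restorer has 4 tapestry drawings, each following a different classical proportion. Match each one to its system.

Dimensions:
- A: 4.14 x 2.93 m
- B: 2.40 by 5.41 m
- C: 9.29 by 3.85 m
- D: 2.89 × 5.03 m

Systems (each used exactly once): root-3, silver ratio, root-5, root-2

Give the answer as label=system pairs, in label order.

Ratios: A ≈ 1.413; B ≈ 2.254; C ≈ 2.413; D ≈ 1.740.
Targets: root-3 ≈ 1.732; silver ratio ≈ 2.414; root-5 ≈ 2.236; root-2 ≈ 1.414.

A=root-2, B=root-5, C=silver ratio, D=root-3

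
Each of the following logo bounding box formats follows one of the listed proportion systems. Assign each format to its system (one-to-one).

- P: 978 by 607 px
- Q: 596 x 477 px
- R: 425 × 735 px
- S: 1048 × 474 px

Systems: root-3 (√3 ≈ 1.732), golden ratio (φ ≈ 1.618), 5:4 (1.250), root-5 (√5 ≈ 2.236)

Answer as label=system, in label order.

Ratios: P ≈ 1.611; Q ≈ 1.249; R ≈ 1.729; S ≈ 2.211.
Targets: root-3 ≈ 1.732; golden ratio ≈ 1.618; 5:4 ≈ 1.250; root-5 ≈ 2.236.

P=golden ratio, Q=5:4, R=root-3, S=root-5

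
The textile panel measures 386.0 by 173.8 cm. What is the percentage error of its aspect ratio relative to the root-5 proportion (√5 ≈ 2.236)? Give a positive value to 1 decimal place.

Ratio = 386.0 / 173.8 ≈ 2.2209.
Ideal root-5 ≈ 2.2361. |2.2209 − 2.2361| / 2.2361 ≈ 0.68% → 0.7%.

0.7%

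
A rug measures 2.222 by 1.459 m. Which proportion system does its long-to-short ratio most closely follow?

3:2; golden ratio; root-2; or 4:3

Ratio = 2.222 / 1.459 ≈ 1.523.
Distances: 3:2 1.500 (Δ 0.023); golden ratio 1.618 (Δ 0.095); root-2 1.414 (Δ 0.109); 4:3 1.333 (Δ 0.190).

3:2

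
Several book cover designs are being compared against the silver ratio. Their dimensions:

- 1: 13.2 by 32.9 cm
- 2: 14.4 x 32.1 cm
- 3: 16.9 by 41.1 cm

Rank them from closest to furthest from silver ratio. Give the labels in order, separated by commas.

Ratios: 1 = 32.9 / 13.2 ≈ 2.492; 2 = 32.1 / 14.4 ≈ 2.229; 3 = 41.1 / 16.9 ≈ 2.432.
|Δ from 2.414|: 1 0.078; 2 0.185; 3 0.018.

3, 1, 2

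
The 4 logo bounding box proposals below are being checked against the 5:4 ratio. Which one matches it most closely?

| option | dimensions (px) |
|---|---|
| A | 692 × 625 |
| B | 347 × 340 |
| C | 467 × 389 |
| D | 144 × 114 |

D

Target 5:4 ≈ 1.250.
A: 1.107 (Δ0.143)  B: 1.021 (Δ0.229)  C: 1.201 (Δ0.049)  D: 1.263 (Δ0.013)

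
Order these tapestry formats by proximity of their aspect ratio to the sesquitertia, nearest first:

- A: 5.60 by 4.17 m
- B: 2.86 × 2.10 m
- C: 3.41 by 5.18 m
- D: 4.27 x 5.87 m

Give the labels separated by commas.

A, B, D, C

A: 5.60/4.17 ≈ 1.343 → |1.343 − 1.333| = 0.010
B: 2.86/2.10 ≈ 1.362 → |1.362 − 1.333| = 0.029
C: 5.18/3.41 ≈ 1.519 → |1.519 − 1.333| = 0.186
D: 5.87/4.27 ≈ 1.375 → |1.375 − 1.333| = 0.042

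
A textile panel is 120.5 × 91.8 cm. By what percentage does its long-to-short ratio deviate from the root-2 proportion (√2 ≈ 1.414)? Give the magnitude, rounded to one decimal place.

7.2%

Ratio = 120.5 / 91.8 ≈ 1.3126.
Ideal root-2 ≈ 1.4142. |1.3126 − 1.4142| / 1.4142 ≈ 7.18% → 7.2%.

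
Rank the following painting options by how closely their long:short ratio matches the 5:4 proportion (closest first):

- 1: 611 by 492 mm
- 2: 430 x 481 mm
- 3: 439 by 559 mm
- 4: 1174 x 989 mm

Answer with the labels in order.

1, 3, 4, 2

1: 611/492 ≈ 1.242 → |1.242 − 1.250| = 0.008
2: 481/430 ≈ 1.119 → |1.119 − 1.250| = 0.131
3: 559/439 ≈ 1.273 → |1.273 − 1.250| = 0.023
4: 1174/989 ≈ 1.187 → |1.187 − 1.250| = 0.063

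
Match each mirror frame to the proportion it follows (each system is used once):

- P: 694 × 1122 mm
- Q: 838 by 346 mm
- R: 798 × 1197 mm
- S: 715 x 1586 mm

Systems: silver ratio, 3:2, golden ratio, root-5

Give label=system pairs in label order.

P=golden ratio, Q=silver ratio, R=3:2, S=root-5

Ratios: P ≈ 1.617; Q ≈ 2.422; R ≈ 1.500; S ≈ 2.218.
Targets: silver ratio ≈ 2.414; 3:2 ≈ 1.500; golden ratio ≈ 1.618; root-5 ≈ 2.236.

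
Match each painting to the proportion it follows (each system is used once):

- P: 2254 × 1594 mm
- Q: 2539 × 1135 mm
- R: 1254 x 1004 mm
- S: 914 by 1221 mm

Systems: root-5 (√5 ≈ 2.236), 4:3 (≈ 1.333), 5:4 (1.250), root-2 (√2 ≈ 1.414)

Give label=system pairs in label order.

P = 2254/1594 ≈ 1.414 → root-2 (1.414)
Q = 2539/1135 ≈ 2.237 → root-5 (2.236)
R = 1254/1004 ≈ 1.249 → 5:4 (1.250)
S = 1221/914 ≈ 1.336 → 4:3 (1.333)

P=root-2, Q=root-5, R=5:4, S=4:3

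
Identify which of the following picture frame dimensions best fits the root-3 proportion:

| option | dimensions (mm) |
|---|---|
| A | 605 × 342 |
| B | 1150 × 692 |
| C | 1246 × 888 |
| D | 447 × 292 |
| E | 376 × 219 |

E

Target root-3 ≈ 1.732.
A: 1.769 (Δ0.037)  B: 1.662 (Δ0.070)  C: 1.403 (Δ0.329)  D: 1.531 (Δ0.201)  E: 1.717 (Δ0.015)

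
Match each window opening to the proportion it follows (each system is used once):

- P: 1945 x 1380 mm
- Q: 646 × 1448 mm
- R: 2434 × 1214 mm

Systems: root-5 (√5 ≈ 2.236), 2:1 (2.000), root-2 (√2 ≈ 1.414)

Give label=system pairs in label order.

P=root-2, Q=root-5, R=2:1

P = 1945/1380 ≈ 1.409 → root-2 (1.414)
Q = 1448/646 ≈ 2.241 → root-5 (2.236)
R = 2434/1214 ≈ 2.005 → 2:1 (2.000)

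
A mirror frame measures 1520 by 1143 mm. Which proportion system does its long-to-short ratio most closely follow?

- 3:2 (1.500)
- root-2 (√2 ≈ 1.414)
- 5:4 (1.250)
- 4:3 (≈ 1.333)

Ratio = 1520 / 1143 ≈ 1.330.
Distances: 3:2 1.500 (Δ 0.170); root-2 1.414 (Δ 0.084); 5:4 1.250 (Δ 0.080); 4:3 1.333 (Δ 0.003).

4:3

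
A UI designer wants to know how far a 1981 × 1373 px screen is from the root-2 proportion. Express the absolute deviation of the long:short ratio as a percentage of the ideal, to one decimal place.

2.0%

Ratio = 1981 / 1373 ≈ 1.4428.
Ideal root-2 ≈ 1.4142. |1.4428 − 1.4142| / 1.4142 ≈ 2.02% → 2.0%.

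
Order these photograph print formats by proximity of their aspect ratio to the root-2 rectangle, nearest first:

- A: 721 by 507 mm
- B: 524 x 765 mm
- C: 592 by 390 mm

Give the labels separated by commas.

A, B, C

Ratios: A = 721 / 507 ≈ 1.422; B = 765 / 524 ≈ 1.460; C = 592 / 390 ≈ 1.518.
|Δ from 1.414|: A 0.008; B 0.046; C 0.104.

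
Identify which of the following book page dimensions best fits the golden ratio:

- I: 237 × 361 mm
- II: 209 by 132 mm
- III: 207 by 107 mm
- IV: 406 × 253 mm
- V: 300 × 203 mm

Target golden ratio ≈ 1.618.
I: 1.523 (Δ0.095)  II: 1.583 (Δ0.035)  III: 1.935 (Δ0.317)  IV: 1.605 (Δ0.013)  V: 1.478 (Δ0.140)

IV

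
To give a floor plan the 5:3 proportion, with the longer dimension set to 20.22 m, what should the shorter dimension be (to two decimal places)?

5:3 ≈ 1.66667.
Shorter side = 20.22 ÷ 1.66667 ≈ 12.1320 → 12.13 m.

12.13 m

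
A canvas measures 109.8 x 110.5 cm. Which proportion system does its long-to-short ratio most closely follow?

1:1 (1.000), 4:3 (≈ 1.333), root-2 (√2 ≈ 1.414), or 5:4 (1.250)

110.5/109.8 ≈ 1.006. Nearest candidates are 1:1 (1.000, off by 0.006) and 5:4 (1.250, off by 0.244).

1:1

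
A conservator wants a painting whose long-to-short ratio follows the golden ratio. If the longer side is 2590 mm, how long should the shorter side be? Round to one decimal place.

1600.7 mm

golden ratio ≈ 1.61803.
Shorter side = 2590 ÷ 1.61803 ≈ 1600.712 → 1600.7 mm.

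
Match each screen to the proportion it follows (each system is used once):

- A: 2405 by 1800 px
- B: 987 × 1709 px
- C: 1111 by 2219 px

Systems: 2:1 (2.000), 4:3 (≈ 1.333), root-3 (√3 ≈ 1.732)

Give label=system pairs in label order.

A=4:3, B=root-3, C=2:1

Ratios: A ≈ 1.336; B ≈ 1.732; C ≈ 1.997.
Targets: 2:1 ≈ 2.000; 4:3 ≈ 1.333; root-3 ≈ 1.732.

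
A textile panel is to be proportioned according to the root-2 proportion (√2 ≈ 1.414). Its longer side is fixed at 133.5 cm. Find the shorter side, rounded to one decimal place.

root-2 ≈ 1.41421.
Shorter side = 133.5 ÷ 1.41421 ≈ 94.399 → 94.4 cm.

94.4 cm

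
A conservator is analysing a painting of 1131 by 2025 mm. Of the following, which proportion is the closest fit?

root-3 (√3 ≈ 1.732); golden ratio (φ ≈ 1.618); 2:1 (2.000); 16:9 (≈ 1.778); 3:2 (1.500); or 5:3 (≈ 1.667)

Ratio = 2025 / 1131 ≈ 1.790.
Distances: root-3 1.732 (Δ 0.058); golden ratio 1.618 (Δ 0.172); 2:1 2.000 (Δ 0.210); 16:9 1.778 (Δ 0.012); 3:2 1.500 (Δ 0.290); 5:3 1.667 (Δ 0.123).

16:9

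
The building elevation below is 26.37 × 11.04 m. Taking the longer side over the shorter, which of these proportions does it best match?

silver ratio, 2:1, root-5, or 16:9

26.37/11.04 ≈ 2.389. Nearest candidates are silver ratio (2.414, off by 0.025) and root-5 (2.236, off by 0.153).

silver ratio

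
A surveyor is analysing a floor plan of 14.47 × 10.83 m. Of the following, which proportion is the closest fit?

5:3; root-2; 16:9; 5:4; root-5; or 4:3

14.47/10.83 ≈ 1.336. Nearest candidates are 4:3 (1.333, off by 0.003) and root-2 (1.414, off by 0.078).

4:3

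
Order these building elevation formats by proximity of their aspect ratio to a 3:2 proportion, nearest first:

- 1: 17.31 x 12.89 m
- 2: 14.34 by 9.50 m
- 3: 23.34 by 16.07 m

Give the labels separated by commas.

1: 17.31/12.89 ≈ 1.343 → |1.343 − 1.500| = 0.157
2: 14.34/9.50 ≈ 1.509 → |1.509 − 1.500| = 0.009
3: 23.34/16.07 ≈ 1.452 → |1.452 − 1.500| = 0.048

2, 3, 1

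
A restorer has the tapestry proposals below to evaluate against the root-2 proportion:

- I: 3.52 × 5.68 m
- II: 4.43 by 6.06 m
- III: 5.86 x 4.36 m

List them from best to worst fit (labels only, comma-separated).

Ratios: I = 5.68 / 3.52 ≈ 1.614; II = 6.06 / 4.43 ≈ 1.368; III = 5.86 / 4.36 ≈ 1.344.
|Δ from 1.414|: I 0.200; II 0.046; III 0.070.

II, III, I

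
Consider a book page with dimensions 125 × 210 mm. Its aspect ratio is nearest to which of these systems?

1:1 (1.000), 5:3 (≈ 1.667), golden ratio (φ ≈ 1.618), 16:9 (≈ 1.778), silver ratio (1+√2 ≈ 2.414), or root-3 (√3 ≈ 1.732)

Ratio = 210 / 125 ≈ 1.680.
Distances: 1:1 1.000 (Δ 0.680); 5:3 1.667 (Δ 0.013); golden ratio 1.618 (Δ 0.062); 16:9 1.778 (Δ 0.098); silver ratio 2.414 (Δ 0.734); root-3 1.732 (Δ 0.052).

5:3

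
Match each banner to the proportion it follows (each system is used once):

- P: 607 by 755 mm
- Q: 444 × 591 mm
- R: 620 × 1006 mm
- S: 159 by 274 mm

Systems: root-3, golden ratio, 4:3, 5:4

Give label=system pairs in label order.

P = 755/607 ≈ 1.244 → 5:4 (1.250)
Q = 591/444 ≈ 1.331 → 4:3 (1.333)
R = 1006/620 ≈ 1.623 → golden ratio (1.618)
S = 274/159 ≈ 1.723 → root-3 (1.732)

P=5:4, Q=4:3, R=golden ratio, S=root-3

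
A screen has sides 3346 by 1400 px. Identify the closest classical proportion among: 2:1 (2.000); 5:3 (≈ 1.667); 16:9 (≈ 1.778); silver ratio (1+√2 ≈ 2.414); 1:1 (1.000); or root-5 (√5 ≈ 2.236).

silver ratio

Ratio = 3346 / 1400 ≈ 2.390.
Distances: 2:1 2.000 (Δ 0.390); 5:3 1.667 (Δ 0.723); 16:9 1.778 (Δ 0.612); silver ratio 2.414 (Δ 0.024); 1:1 1.000 (Δ 1.390); root-5 2.236 (Δ 0.154).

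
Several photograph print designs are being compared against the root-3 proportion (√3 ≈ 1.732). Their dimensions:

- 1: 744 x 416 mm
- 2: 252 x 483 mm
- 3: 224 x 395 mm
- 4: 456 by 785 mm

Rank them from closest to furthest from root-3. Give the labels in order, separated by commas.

1: 744/416 ≈ 1.788 → |1.788 − 1.732| = 0.056
2: 483/252 ≈ 1.917 → |1.917 − 1.732| = 0.185
3: 395/224 ≈ 1.763 → |1.763 − 1.732| = 0.031
4: 785/456 ≈ 1.721 → |1.721 − 1.732| = 0.011

4, 3, 1, 2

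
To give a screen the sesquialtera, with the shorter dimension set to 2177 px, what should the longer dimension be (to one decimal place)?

3:2 = 1.50000.
Longer side = 2177 × 1.50000 ≈ 3265.500 → 3265.5 px.

3265.5 px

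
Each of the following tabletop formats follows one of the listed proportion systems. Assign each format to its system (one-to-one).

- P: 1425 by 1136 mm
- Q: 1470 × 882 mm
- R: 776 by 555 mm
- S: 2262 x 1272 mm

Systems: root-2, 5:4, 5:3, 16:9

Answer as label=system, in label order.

P=5:4, Q=5:3, R=root-2, S=16:9

P = 1425/1136 ≈ 1.254 → 5:4 (1.250)
Q = 1470/882 ≈ 1.667 → 5:3 (1.667)
R = 776/555 ≈ 1.398 → root-2 (1.414)
S = 2262/1272 ≈ 1.778 → 16:9 (1.778)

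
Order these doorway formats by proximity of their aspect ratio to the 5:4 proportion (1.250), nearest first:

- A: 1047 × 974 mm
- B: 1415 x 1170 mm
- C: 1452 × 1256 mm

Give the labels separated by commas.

B, C, A

A: 1047/974 ≈ 1.075 → |1.075 − 1.250| = 0.175
B: 1415/1170 ≈ 1.209 → |1.209 − 1.250| = 0.041
C: 1452/1256 ≈ 1.156 → |1.156 − 1.250| = 0.094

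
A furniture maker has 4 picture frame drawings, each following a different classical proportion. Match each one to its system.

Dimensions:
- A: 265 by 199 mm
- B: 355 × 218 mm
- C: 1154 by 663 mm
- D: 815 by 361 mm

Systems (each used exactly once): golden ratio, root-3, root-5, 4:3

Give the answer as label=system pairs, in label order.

Ratios: A ≈ 1.332; B ≈ 1.628; C ≈ 1.741; D ≈ 2.258.
Targets: golden ratio ≈ 1.618; root-3 ≈ 1.732; root-5 ≈ 2.236; 4:3 ≈ 1.333.

A=4:3, B=golden ratio, C=root-3, D=root-5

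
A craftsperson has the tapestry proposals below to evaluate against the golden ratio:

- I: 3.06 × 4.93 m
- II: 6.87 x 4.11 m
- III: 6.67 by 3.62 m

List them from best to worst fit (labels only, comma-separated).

I: 4.93/3.06 ≈ 1.611 → |1.611 − 1.618| = 0.007
II: 6.87/4.11 ≈ 1.672 → |1.672 − 1.618| = 0.054
III: 6.67/3.62 ≈ 1.843 → |1.843 − 1.618| = 0.225

I, II, III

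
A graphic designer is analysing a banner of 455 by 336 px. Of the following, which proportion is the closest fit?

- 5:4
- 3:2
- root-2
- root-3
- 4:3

455/336 ≈ 1.354. Nearest candidates are 4:3 (1.333, off by 0.021) and root-2 (1.414, off by 0.060).

4:3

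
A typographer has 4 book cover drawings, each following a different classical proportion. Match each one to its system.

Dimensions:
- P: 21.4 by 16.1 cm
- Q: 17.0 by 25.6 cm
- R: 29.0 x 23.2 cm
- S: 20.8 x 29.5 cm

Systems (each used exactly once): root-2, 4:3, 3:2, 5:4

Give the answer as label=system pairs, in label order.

P=4:3, Q=3:2, R=5:4, S=root-2

Ratios: P ≈ 1.329; Q ≈ 1.506; R ≈ 1.250; S ≈ 1.418.
Targets: root-2 ≈ 1.414; 4:3 ≈ 1.333; 3:2 ≈ 1.500; 5:4 ≈ 1.250.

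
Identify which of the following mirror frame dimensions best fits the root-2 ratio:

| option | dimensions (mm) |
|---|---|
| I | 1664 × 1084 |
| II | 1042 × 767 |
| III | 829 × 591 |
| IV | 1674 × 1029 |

III

Target root-2 ≈ 1.414.
I: 1.535 (Δ0.121)  II: 1.359 (Δ0.055)  III: 1.403 (Δ0.011)  IV: 1.627 (Δ0.213)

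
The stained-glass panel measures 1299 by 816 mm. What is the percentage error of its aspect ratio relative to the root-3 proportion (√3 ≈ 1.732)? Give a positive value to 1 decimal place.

8.1%

Ratio = 1299 / 816 ≈ 1.5919.
Ideal root-3 ≈ 1.7321. |1.5919 − 1.7321| / 1.7321 ≈ 8.09% → 8.1%.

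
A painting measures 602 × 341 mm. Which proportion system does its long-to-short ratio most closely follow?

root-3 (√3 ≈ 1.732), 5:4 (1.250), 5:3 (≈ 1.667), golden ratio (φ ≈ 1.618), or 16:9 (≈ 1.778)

16:9

602/341 ≈ 1.765. Nearest candidates are 16:9 (1.778, off by 0.013) and root-3 (1.732, off by 0.033).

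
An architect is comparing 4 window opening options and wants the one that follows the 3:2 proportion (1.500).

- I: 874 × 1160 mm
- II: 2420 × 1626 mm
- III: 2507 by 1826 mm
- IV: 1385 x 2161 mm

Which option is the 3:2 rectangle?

Target 3:2 ≈ 1.500.
I: 1.327 (Δ0.173)  II: 1.488 (Δ0.012)  III: 1.373 (Δ0.127)  IV: 1.560 (Δ0.060)

II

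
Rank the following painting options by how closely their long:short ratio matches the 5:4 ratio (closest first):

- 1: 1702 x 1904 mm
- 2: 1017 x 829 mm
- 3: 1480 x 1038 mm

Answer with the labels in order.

Ratios: 1 = 1904 / 1702 ≈ 1.119; 2 = 1017 / 829 ≈ 1.227; 3 = 1480 / 1038 ≈ 1.426.
|Δ from 1.250|: 1 0.131; 2 0.023; 3 0.176.

2, 1, 3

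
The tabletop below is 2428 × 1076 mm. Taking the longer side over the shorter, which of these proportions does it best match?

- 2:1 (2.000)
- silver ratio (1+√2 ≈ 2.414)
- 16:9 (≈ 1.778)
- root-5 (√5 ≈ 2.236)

root-5

2428/1076 ≈ 2.257. Nearest candidates are root-5 (2.236, off by 0.021) and silver ratio (2.414, off by 0.157).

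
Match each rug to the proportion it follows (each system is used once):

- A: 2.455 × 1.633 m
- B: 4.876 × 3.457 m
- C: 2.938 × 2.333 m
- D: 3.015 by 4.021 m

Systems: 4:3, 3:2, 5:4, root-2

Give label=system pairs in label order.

A=3:2, B=root-2, C=5:4, D=4:3

A = 2.455/1.633 ≈ 1.503 → 3:2 (1.500)
B = 4.876/3.457 ≈ 1.410 → root-2 (1.414)
C = 2.938/2.333 ≈ 1.259 → 5:4 (1.250)
D = 4.021/3.015 ≈ 1.334 → 4:3 (1.333)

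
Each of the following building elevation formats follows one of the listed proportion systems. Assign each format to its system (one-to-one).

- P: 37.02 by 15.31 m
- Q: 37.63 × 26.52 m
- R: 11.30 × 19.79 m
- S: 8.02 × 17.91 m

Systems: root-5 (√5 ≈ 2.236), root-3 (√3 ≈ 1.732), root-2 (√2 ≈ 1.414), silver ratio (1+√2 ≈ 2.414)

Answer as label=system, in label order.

Ratios: P ≈ 2.418; Q ≈ 1.419; R ≈ 1.751; S ≈ 2.233.
Targets: root-5 ≈ 2.236; root-3 ≈ 1.732; root-2 ≈ 1.414; silver ratio ≈ 2.414.

P=silver ratio, Q=root-2, R=root-3, S=root-5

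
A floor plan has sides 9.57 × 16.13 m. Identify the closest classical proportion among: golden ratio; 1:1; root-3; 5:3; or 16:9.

5:3

16.13/9.57 ≈ 1.685. Nearest candidates are 5:3 (1.667, off by 0.018) and root-3 (1.732, off by 0.047).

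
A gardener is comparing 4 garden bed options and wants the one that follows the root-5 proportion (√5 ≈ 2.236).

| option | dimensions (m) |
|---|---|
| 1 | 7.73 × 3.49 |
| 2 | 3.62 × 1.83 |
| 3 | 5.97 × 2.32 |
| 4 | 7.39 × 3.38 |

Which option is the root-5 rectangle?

1

Ratios (long/short): 1 ≈ 2.215; 2 ≈ 1.978; 3 ≈ 2.573; 4 ≈ 2.186.
root-5 ≈ 2.236; option 1 is nearest (Δ 0.021).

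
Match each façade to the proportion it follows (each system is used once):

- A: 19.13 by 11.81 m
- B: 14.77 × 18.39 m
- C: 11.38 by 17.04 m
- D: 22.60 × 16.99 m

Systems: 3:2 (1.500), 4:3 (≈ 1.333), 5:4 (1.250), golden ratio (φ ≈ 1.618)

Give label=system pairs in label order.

Ratios: A ≈ 1.620; B ≈ 1.245; C ≈ 1.497; D ≈ 1.330.
Targets: 3:2 ≈ 1.500; 4:3 ≈ 1.333; 5:4 ≈ 1.250; golden ratio ≈ 1.618.

A=golden ratio, B=5:4, C=3:2, D=4:3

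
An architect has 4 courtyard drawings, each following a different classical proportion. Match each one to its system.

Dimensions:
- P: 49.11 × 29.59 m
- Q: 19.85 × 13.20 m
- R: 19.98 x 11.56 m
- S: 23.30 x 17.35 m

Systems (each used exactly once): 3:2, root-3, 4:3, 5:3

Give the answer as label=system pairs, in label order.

P = 49.11/29.59 ≈ 1.660 → 5:3 (1.667)
Q = 19.85/13.20 ≈ 1.504 → 3:2 (1.500)
R = 19.98/11.56 ≈ 1.728 → root-3 (1.732)
S = 23.30/17.35 ≈ 1.343 → 4:3 (1.333)

P=5:3, Q=3:2, R=root-3, S=4:3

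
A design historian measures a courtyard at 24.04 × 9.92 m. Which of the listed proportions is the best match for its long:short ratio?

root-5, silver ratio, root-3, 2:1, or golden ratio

Ratio = 24.04 / 9.92 ≈ 2.423.
Distances: root-5 2.236 (Δ 0.187); silver ratio 2.414 (Δ 0.009); root-3 1.732 (Δ 0.691); 2:1 2.000 (Δ 0.423); golden ratio 1.618 (Δ 0.805).

silver ratio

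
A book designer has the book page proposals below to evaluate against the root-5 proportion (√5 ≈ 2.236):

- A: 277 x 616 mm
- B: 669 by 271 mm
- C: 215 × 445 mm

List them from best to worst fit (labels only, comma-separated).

A: 616/277 ≈ 2.224 → |2.224 − 2.236| = 0.012
B: 669/271 ≈ 2.469 → |2.469 − 2.236| = 0.233
C: 445/215 ≈ 2.070 → |2.070 − 2.236| = 0.166

A, C, B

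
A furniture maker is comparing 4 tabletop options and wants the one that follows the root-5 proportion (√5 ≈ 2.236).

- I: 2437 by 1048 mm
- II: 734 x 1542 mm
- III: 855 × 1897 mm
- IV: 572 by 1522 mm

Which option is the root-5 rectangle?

Ratios (long/short): I ≈ 2.325; II ≈ 2.101; III ≈ 2.219; IV ≈ 2.661.
root-5 ≈ 2.236; option III is nearest (Δ 0.017).

III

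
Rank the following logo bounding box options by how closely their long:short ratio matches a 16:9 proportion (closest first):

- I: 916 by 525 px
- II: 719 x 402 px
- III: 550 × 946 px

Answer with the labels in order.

I: 916/525 ≈ 1.745 → |1.745 − 1.778| = 0.033
II: 719/402 ≈ 1.789 → |1.789 − 1.778| = 0.011
III: 946/550 ≈ 1.720 → |1.720 − 1.778| = 0.058

II, I, III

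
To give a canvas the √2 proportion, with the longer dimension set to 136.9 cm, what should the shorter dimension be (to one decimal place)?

96.8 cm

root-2 ≈ 1.41421.
Shorter side = 136.9 ÷ 1.41421 ≈ 96.803 → 96.8 cm.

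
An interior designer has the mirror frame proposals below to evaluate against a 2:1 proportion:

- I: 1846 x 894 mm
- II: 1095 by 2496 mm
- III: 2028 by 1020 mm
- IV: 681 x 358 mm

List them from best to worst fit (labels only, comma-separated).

Ratios: I = 1846 / 894 ≈ 2.065; II = 2496 / 1095 ≈ 2.279; III = 2028 / 1020 ≈ 1.988; IV = 681 / 358 ≈ 1.902.
|Δ from 2.000|: I 0.065; II 0.279; III 0.012; IV 0.098.

III, I, IV, II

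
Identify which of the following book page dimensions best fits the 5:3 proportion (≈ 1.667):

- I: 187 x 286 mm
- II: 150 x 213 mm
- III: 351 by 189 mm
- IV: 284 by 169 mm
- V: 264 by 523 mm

Ratios (long/short): I ≈ 1.529; II ≈ 1.420; III ≈ 1.857; IV ≈ 1.680; V ≈ 1.981.
5:3 ≈ 1.667; option IV is nearest (Δ 0.013).

IV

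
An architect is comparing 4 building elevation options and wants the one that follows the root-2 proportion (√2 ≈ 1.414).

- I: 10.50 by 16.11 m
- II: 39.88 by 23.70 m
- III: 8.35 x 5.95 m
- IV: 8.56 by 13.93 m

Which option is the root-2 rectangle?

Target root-2 ≈ 1.414.
I: 1.534 (Δ0.120)  II: 1.683 (Δ0.269)  III: 1.403 (Δ0.011)  IV: 1.627 (Δ0.213)

III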